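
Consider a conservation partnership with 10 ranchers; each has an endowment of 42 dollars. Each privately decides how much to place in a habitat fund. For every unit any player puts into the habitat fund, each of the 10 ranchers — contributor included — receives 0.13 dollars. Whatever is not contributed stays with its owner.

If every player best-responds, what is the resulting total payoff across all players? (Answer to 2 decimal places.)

The private return per contributed unit is 0.13 < 1, so contributing 0 is dominant for every player. At the Nash equilibrium everyone keeps their 42, and the group total is 10 × 42 = 420.

420.00 dollars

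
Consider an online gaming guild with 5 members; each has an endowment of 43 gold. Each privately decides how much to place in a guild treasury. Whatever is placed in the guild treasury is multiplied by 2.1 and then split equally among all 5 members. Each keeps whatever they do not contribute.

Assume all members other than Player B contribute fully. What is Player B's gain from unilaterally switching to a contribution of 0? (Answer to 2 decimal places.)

24.94 gold

Switching from a contribution of 43 to 0 lets Player B keep an extra 43 gold, but lowers the guild treasury by 43, which costs Player B their own share of that drop: 2.1/5 × 43 = 18.06.
Net gain = 43 − 18.06 = 24.94. The private return per contributed unit (0.4200) is below 1, so free-riding is indeed the best response regardless of what the others do.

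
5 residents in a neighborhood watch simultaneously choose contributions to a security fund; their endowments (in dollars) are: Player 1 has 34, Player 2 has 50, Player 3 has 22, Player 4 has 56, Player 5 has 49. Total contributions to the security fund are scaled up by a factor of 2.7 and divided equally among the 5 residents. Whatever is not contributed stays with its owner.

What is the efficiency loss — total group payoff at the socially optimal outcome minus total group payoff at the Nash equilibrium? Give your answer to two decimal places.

The private return per contributed unit is 2.7/5 = 0.5400 < 1 for every player regardless of endowment, so the Nash equilibrium is zero contribution and the group total is Σ E_j = 34 + 50 + 22 + 56 + 49 = 211.
Each contributed unit returns 2.700 to the group, so the social optimum is full contribution by everyone: group total = 2.700 × 211 = 569.70.
Efficiency loss = (2.700 − 1) × 211 = 358.70.

358.70 dollars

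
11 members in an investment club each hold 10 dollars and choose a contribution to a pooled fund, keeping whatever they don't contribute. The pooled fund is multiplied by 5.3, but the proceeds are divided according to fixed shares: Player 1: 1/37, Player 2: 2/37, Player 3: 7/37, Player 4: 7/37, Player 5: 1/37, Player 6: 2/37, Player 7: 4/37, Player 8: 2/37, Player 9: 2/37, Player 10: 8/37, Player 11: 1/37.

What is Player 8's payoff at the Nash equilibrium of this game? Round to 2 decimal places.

For player j, contributing a unit is worthwhile iff 5.3 × (j's share) ≥ 1, i.e. iff j's share is at least 0.1887.
The shares above 0.1887 belong to Player 3, Player 4 and Player 10, contributing 10 each; the remaining 8 contribute 0. Total contributed: 30.
Player 8 keeps 10 and receives 5.3 × 30 × 2/37 = 8.59 from the pooled fund, for a payoff of 18.59.

18.59 dollars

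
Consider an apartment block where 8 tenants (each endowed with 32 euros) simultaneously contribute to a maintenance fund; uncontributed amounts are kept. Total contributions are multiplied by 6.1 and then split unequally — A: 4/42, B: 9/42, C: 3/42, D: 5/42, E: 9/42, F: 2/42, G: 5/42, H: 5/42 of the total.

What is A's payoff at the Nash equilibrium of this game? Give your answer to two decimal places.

Player j's private return per contributed unit is 6.1 × (j's share). Contributing is weakly dominant for j when that share is at least 1/6.1 = 0.1639, and contributing 0 is dominant otherwise.
B and E clear that bar, contributing 32 each; the remaining 6 contribute 0. Total contributed: 64.
A keeps 32 and receives 6.1 × 64 × 4/42 = 37.18 from the maintenance fund, for a payoff of 69.18.

69.18 euros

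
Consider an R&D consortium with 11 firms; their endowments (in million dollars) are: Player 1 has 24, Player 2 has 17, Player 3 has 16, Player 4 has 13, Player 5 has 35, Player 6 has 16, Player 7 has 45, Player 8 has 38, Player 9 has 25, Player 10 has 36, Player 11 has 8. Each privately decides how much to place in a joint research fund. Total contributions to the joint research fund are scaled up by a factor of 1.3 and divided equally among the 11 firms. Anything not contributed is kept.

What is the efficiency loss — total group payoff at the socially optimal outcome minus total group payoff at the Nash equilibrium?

81.90 million dollars

The private return per contributed unit is 1.3/11 = 0.1182 < 1 for every player regardless of endowment, so the Nash equilibrium is zero contribution and the group total is Σ E_j = 24 + 17 + 16 + 13 + 35 + 16 + 45 + 38 + 25 + 36 + 8 = 273.
Each contributed unit returns 1.300 to the group, so the social optimum is full contribution by everyone: group total = 1.300 × 273 = 354.90.
Efficiency loss = (1.300 − 1) × 273 = 81.90.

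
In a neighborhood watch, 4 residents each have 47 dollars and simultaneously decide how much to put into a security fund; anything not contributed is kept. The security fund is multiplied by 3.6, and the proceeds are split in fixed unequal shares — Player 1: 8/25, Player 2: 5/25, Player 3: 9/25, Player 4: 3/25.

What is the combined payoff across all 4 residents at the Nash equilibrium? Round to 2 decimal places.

A player with share s gets back 3.6·s per unit contributed, so full contribution is dominant for anyone with s > 1/3.6 = 0.2778 and zero contribution is dominant for anyone below.
Player 1 and Player 3 clear that bar, contributing 47 each; the remaining 2 contribute 0. Total contributed: 94.
The security fund pays out 3.6 × 94 = 338.40 in total (split across the unequal shares, but the aggregate is all that matters for the group sum).
The 2 free-riders keep 47 each, adding 94. Group total = 94 + 338.40 = 432.40.

432.40 dollars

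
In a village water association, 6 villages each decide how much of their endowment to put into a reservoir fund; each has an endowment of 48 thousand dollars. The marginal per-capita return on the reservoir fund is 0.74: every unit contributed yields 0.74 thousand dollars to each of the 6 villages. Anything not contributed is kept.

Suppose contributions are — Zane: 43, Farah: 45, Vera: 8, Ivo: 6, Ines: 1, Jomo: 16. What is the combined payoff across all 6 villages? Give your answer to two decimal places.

697.36 thousand dollars

Total contributed: 43 + 45 + 8 + 6 + 1 + 16 = 119; total kept: 6 × 48 − 119 = 169.
The reservoir fund pays out 0.74 × 6 × 119 = 528.36 in aggregate.
Group total = 169 + 528.36 = 697.36.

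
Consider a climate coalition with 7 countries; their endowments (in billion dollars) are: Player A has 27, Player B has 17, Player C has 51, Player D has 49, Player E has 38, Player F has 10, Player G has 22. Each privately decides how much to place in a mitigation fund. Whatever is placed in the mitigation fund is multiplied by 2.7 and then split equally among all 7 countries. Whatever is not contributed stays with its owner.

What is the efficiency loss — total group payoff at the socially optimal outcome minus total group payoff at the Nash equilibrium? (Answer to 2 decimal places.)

363.80 billion dollars

The private return per contributed unit is 2.7/7 = 0.3857 < 1 for every player regardless of endowment, so the Nash equilibrium is zero contribution and the group total is Σ E_j = 27 + 17 + 51 + 49 + 38 + 10 + 22 = 214.
Each contributed unit returns 2.700 to the group, so the social optimum is full contribution by everyone: group total = 2.700 × 214 = 577.80.
Efficiency loss = (2.700 − 1) × 214 = 363.80.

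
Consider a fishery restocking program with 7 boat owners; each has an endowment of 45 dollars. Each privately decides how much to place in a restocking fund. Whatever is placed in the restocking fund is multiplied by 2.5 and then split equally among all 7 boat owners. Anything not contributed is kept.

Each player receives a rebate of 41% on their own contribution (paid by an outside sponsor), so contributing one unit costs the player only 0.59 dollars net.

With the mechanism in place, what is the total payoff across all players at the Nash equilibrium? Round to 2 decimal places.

With the mechanism, a contributed unit returns (2.5/7) / 0.59 = 0.6053 per unit of net cost — still below 1 — so contributing 0 remains dominant for every player.
Everyone keeps their endowment and the group total is 7 × 45 = 315.

315.00 dollars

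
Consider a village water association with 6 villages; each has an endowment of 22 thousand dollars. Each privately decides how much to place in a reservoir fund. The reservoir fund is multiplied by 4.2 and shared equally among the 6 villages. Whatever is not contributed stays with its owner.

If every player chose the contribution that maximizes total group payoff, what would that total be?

554.40 thousand dollars

Each contributed unit returns 4.200 to the group as a whole (0.7000 to each of 6 players), which exceeds 1, so the social optimum is full contribution: group total = 4.200 × 132 = 554.40.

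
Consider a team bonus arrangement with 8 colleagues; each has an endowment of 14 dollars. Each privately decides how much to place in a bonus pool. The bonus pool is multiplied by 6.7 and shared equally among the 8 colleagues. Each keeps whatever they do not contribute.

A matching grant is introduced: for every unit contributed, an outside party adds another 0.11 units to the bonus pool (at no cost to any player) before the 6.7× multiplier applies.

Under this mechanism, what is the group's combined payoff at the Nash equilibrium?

112.00 dollars

Even with the mechanism, each unit contributed returns only 6.7 × 1.11 / 8 = 0.9296 per unit of net cost, so contributing nothing is still dominant.
At the Nash equilibrium no one contributes; group total payoff = 8 × 14 = 112.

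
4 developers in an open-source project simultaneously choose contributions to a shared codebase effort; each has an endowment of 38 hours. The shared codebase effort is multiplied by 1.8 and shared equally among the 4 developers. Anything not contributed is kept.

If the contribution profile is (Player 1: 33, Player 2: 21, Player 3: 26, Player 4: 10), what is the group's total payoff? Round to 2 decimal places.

224.00 hours

Total contributed: 33 + 21 + 26 + 10 = 90; total kept: 4 × 38 − 90 = 62.
The shared codebase effort pays out 1.8 × 90 = 162.00 in aggregate.
Group total = 62 + 162.00 = 224.00.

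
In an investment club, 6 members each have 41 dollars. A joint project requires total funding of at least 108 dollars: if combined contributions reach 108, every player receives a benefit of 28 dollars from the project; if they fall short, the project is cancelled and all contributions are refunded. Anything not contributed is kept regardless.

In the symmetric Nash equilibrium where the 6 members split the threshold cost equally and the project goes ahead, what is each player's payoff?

Equal share of the threshold: 108/6 = 18.
At this profile no one gains by cutting their contribution: any cut drops the total below 108, the project is cancelled, contributions are refunded, and the deviator ends with 41, which is less than 41 − 18 + 28 = 51. Contributing more than 18 just wastes the excess. So contributing exactly 18 is a best response.
Each player's payoff: 41 − 18 + 28 = 51.

51 dollars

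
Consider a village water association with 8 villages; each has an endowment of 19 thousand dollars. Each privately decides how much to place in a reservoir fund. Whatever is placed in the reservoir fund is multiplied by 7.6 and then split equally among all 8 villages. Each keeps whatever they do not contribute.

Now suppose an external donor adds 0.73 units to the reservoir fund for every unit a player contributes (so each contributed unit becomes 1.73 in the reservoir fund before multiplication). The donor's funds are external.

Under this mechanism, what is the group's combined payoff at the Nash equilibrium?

With the mechanism, a contributed unit returns 7.6 × 1.73 / 8 = 1.6435 per unit of net cost to the contributor — now above 1 — so contributing fully is weakly dominant for every player.
At the Nash equilibrium everyone contributes 19. Group total payoff = 7.6 × 1.73 × 152 = 1998.50.

1998.50 thousand dollars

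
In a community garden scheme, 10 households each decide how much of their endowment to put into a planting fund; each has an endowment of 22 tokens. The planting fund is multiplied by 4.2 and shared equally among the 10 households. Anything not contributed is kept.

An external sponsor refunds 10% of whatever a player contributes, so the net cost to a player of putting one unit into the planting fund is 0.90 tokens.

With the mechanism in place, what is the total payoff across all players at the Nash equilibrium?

Even with the mechanism, each unit contributed returns only (4.2/10) / 0.90 = 0.4667 per unit of net cost, so contributing nothing is still dominant.
At the Nash equilibrium no one contributes; group total payoff = 10 × 22 = 220.

220.00 tokens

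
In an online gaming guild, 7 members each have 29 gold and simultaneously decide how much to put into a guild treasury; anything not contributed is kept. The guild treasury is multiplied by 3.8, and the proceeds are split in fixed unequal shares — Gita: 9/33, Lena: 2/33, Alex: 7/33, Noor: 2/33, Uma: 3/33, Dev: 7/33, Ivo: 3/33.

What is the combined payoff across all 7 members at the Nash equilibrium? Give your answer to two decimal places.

284.20 gold

A player with share s gets back 3.8·s per unit contributed, so full contribution is dominant for anyone with s > 1/3.8 = 0.2632 and zero contribution is dominant for anyone below.
The only share above 0.2632 is Gita's 9/33, contributing 29; the remaining 6 contribute 0. Total contributed: 29.
The guild treasury pays out 3.8 × 29 = 110.20 in total (split across the unequal shares, but the aggregate is all that matters for the group sum).
The 6 free-riders keep 29 each, adding 174. Group total = 174 + 110.20 = 284.20.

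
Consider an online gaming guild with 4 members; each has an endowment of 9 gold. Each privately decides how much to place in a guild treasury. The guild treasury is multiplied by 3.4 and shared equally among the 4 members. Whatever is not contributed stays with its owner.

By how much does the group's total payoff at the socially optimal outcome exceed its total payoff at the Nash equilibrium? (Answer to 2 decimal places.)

Each contributed unit returns 3.4/4 = 0.8500 to its contributor — below 1 — so contributing 0 is dominant for every player. At the Nash equilibrium everyone keeps their 9, and the group total is 4 × 9 = 36.
Each contributed unit returns 3.400 to the group as a whole (0.8500 to each of 4 players), which exceeds 1, so the social optimum is full contribution: group total = 3.400 × 36 = 122.40.
Efficiency loss = 122.40 − 36 = 86.40.

86.40 gold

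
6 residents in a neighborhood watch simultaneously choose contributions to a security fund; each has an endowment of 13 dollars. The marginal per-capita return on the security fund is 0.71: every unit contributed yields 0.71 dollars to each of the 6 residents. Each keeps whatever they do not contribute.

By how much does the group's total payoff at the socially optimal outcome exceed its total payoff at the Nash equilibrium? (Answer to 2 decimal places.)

254.28 dollars

The private return per contributed unit is 0.71 < 1, so contributing 0 is dominant for every player. At the Nash equilibrium everyone keeps their 13, and the group total is 6 × 13 = 78.
Each contributed unit returns 4.260 to the group as a whole (0.71 to each of 6 players), which exceeds 1, so the social optimum is full contribution: group total = 4.260 × 78 = 332.28.
Efficiency loss = 332.28 − 78 = 254.28.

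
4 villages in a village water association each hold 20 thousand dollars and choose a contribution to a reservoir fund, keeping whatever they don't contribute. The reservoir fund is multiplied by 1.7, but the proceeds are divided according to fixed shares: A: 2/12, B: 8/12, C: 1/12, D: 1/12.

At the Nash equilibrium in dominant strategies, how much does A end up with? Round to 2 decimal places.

A player with share s gets back 1.7·s per unit contributed, so full contribution is dominant for anyone with s > 1/1.7 = 0.5882 and zero contribution is dominant for anyone below.
B alone (share 8/12) is above the threshold, contributing 20; the remaining 3 contribute 0. Total contributed: 20.
A keeps 20 and receives 1.7 × 20 × 2/12 = 5.67 from the reservoir fund, for a payoff of 25.67.

25.67 thousand dollars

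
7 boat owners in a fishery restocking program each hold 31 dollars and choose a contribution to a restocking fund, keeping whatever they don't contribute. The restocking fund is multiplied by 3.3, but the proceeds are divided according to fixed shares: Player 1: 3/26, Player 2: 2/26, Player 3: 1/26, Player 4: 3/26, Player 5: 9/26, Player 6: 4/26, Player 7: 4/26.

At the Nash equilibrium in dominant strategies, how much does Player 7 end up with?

Player j's private return per contributed unit is 3.3 × (j's share). Contributing is weakly dominant for j when that share is at least 1/3.3 = 0.3030, and contributing 0 is dominant otherwise.
Player 5 alone (share 9/26) is above the threshold, contributing 31; the remaining 6 contribute 0. Total contributed: 31.
Player 7 keeps 31 and receives 3.3 × 31 × 4/26 = 15.74 from the restocking fund, for a payoff of 46.74.

46.74 dollars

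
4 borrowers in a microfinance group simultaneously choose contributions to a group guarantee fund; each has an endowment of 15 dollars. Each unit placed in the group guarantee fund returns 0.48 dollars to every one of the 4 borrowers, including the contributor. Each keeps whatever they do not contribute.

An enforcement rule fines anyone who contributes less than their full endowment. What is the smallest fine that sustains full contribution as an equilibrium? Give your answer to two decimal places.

Given the others contribute fully, the best deviation is to contribute 0 (any partial contribution still incurs the fine and gives up units whose private return 0.48 is below 1).
Deviating from 15 to 0 saves 15 dollars but forfeits the deviator's share of the drop in the group guarantee fund: 0.48 × 15 = 7.20.
So the deviation gain is 15 − 7.20 = 7.80, and the fine must be at least 7.80 dollars to wipe it out.

7.80 dollars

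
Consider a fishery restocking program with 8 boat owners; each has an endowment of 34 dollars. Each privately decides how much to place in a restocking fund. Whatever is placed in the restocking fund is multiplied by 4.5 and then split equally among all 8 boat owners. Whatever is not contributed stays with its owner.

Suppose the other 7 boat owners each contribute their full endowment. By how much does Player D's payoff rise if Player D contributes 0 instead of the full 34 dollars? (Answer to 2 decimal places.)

Switching from a contribution of 34 to 0 lets Player D keep an extra 34 dollars, but lowers the restocking fund by 34, which costs Player D their own share of that drop: 4.5/8 × 34 = 19.12.
Net gain = 34 − 19.12 = 14.88. The private return per contributed unit (0.5625) is below 1, so free-riding is indeed the best response regardless of what the others do.

14.88 dollars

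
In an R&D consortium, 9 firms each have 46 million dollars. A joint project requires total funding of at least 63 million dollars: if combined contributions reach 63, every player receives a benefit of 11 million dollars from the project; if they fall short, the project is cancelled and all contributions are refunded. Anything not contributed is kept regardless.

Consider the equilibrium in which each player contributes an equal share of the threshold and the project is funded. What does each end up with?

50 million dollars

Equal share of the threshold: 63/9 = 7.
At this profile no one gains by cutting their contribution: any cut drops the total below 63, the project is cancelled, contributions are refunded, and the deviator ends with 46, which is less than 46 − 7 + 11 = 50. Contributing more than 7 just wastes the excess. So contributing exactly 7 is a best response.
Each player's payoff: 46 − 7 + 11 = 50.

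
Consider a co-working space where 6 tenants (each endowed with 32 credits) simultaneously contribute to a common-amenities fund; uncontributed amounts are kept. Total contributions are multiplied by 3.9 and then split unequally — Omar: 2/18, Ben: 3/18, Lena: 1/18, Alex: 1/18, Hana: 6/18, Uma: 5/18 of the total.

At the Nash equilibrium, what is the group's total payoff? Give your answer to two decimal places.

For player j, contributing a unit is worthwhile iff 3.9 × (j's share) ≥ 1, i.e. iff j's share is at least 0.2564.
Hana and Uma are above the threshold, contributing 32 each; the remaining 4 contribute 0. Total contributed: 64.
The common-amenities fund pays out 3.9 × 64 = 249.60 in total (split across the unequal shares, but the aggregate is all that matters for the group sum).
The 4 free-riders keep 32 each, adding 128. Group total = 128 + 249.60 = 377.60.

377.60 credits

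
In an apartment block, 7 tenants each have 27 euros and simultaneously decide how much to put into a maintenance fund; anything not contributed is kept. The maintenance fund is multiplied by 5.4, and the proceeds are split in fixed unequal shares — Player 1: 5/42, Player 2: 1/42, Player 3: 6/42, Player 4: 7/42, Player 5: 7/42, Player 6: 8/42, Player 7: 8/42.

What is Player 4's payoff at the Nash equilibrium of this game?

Each unit j contributes comes back to j as 5.4 × (j's share), so j prefers to contribute only if that share exceeds 1/5.4 = 0.1852; otherwise keeping the unit dominates.
Player 6 and Player 7 are above the threshold, contributing 27 each; the remaining 5 contribute 0. Total contributed: 54.
Player 4 keeps 27 and receives 5.4 × 54 × 7/42 = 48.60 from the maintenance fund, for a payoff of 75.60.

75.60 euros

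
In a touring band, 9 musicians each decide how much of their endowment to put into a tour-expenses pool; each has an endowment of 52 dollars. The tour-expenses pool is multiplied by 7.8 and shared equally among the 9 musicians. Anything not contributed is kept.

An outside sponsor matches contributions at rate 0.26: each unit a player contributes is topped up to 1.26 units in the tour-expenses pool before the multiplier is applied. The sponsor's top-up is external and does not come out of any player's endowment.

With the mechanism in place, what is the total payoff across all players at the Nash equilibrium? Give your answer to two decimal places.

4599.50 dollars

Under the mechanism each unit contributed yields 7.8 × 1.26 / 9 = 1.0920 back to its contributor per unit of net cost, which exceeds 1, making full contribution the dominant choice for everyone.
At the Nash equilibrium everyone contributes 52. Group total payoff = 7.8 × 1.26 × 468 = 4599.50.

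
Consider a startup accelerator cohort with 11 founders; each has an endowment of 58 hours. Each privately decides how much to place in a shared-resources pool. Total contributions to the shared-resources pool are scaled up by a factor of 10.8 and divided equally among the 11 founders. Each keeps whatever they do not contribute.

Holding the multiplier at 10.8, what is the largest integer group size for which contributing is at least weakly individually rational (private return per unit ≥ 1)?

Private return per unit is 10.8/(group size), which is ≥ 1 whenever the group size is ≤ 10.8.
The largest such integer is 10.

10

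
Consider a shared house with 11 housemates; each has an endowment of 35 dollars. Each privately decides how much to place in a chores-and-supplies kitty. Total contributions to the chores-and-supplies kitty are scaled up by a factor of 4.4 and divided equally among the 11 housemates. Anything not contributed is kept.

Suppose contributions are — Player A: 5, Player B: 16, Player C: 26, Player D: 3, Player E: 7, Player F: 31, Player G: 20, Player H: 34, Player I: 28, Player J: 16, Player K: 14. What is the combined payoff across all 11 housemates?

1065.00 dollars

Total contributed: 5 + 16 + 26 + 3 + 7 + 31 + 20 + 34 + 28 + 16 + 14 = 200; total kept: 11 × 35 − 200 = 185.
The chores-and-supplies kitty pays out 4.4 × 200 = 880.00 in aggregate.
Group total = 185 + 880.00 = 1065.00.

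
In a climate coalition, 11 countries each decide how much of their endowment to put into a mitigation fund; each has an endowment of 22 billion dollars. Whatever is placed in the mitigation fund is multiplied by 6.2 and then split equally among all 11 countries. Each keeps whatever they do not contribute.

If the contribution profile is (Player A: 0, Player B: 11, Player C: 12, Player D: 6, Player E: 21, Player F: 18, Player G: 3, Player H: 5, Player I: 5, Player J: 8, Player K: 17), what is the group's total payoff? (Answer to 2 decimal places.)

793.20 billion dollars

Total contributed: 0 + 11 + 12 + 6 + 21 + 18 + 3 + 5 + 5 + 8 + 17 = 106; total kept: 11 × 22 − 106 = 136.
The mitigation fund pays out 6.2 × 106 = 657.20 in aggregate.
Group total = 136 + 657.20 = 793.20.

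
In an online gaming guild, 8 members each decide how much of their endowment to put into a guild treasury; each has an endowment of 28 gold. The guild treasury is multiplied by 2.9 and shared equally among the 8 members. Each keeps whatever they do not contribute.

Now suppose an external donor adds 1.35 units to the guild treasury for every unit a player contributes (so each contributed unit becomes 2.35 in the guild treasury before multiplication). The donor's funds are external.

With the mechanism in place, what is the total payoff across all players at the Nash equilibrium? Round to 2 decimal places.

The effective private return is 2.9 × 2.35 / 8 = 0.8519, which is still under 1, so the mechanism doesn't change anyone's dominant strategy: zero contribution.
Everyone keeps their endowment and the group total is 8 × 28 = 224.

224.00 gold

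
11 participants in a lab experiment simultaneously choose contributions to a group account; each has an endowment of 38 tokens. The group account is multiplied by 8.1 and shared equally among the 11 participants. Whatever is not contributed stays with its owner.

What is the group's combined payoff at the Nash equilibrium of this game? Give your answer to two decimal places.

Each contributed unit returns 8.1/11 = 0.7364 to its contributor — below 1 — so contributing 0 is dominant for every player. At the Nash equilibrium everyone keeps their 38, and the group total is 11 × 38 = 418.

418.00 tokens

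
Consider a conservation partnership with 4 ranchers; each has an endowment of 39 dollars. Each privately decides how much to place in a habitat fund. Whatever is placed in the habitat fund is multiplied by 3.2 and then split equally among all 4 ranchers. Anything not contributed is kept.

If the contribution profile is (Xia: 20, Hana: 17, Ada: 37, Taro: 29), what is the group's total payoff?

382.60 dollars

Total contributed: 20 + 17 + 37 + 29 = 103; total kept: 4 × 39 − 103 = 53.
The habitat fund pays out 3.2 × 103 = 329.60 in aggregate.
Group total = 53 + 329.60 = 382.60.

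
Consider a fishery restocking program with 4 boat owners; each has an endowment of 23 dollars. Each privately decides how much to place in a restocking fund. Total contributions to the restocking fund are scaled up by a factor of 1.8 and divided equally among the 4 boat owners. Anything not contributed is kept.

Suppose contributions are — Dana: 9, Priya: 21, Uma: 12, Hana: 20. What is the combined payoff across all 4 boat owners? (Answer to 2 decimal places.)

141.60 dollars

Total contributed: 9 + 21 + 12 + 20 = 62; total kept: 4 × 23 − 62 = 30.
The restocking fund pays out 1.8 × 62 = 111.60 in aggregate.
Group total = 30 + 111.60 = 141.60.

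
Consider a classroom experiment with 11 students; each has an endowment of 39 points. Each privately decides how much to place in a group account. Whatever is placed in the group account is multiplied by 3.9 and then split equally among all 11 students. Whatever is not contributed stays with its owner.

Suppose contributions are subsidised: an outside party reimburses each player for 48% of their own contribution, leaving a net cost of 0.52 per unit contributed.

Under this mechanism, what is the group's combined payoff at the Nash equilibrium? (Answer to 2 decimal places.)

Even with the mechanism, each unit contributed returns only (3.9/11) / 0.52 = 0.6818 per unit of net cost, so contributing nothing is still dominant.
Everyone keeps their endowment and the group total is 11 × 39 = 429.

429.00 points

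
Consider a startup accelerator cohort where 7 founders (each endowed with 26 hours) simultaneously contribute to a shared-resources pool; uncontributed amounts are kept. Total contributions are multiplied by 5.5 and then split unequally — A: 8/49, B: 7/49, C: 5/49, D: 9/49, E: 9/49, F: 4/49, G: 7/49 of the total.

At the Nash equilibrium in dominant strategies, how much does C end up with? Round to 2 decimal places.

55.18 hours

Player j's private return per contributed unit is 5.5 × (j's share). Contributing is weakly dominant for j when that share is at least 1/5.5 = 0.1818, and contributing 0 is dominant otherwise.
D and E clear that bar, contributing 26 each; the remaining 5 contribute 0. Total contributed: 52.
C keeps 26 and receives 5.5 × 52 × 5/49 = 29.18 from the shared-resources pool, for a payoff of 55.18.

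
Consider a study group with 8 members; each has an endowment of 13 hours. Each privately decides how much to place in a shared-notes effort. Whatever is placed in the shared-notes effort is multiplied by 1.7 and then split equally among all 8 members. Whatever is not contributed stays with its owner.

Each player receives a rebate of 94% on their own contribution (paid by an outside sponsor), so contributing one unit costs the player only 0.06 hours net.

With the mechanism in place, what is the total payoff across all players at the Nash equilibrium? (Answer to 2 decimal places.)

274.56 hours

With the mechanism, a contributed unit returns (1.7/8) / 0.06 = 3.5417 per unit of net cost to the contributor — now above 1 — so contributing fully is weakly dominant for every player.
At the Nash equilibrium everyone contributes 13. Group total payoff = 8 × (13 × 0.94 + 1.7 × 13) = 274.56.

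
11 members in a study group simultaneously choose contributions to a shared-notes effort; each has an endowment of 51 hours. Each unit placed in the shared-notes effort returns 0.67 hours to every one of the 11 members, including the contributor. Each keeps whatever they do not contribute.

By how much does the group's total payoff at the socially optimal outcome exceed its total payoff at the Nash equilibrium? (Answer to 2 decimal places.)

The private return per contributed unit is 0.67 < 1, so contributing 0 is dominant for every player. At the Nash equilibrium everyone keeps their 51, and the group total is 11 × 51 = 561.
Each contributed unit returns 7.370 to the group as a whole (0.67 to each of 11 players), which exceeds 1, so the social optimum is full contribution: group total = 7.370 × 561 = 4134.57.
Efficiency loss = 4134.57 − 561 = 3573.57.

3573.57 hours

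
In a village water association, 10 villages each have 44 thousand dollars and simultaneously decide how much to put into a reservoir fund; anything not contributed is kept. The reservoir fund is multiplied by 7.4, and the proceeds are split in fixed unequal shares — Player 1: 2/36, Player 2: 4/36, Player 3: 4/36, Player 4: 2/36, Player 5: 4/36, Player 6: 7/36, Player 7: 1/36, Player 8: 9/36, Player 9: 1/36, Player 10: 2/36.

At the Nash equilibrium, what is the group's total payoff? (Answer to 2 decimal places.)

1003.20 thousand dollars

Each unit j contributes comes back to j as 7.4 × (j's share), so j prefers to contribute only if that share exceeds 1/7.4 = 0.1351; otherwise keeping the unit dominates.
Player 6 and Player 8 are above the threshold, contributing 44 each; the remaining 8 contribute 0. Total contributed: 88.
The reservoir fund pays out 7.4 × 88 = 651.20 in total (split across the unequal shares, but the aggregate is all that matters for the group sum).
The 8 free-riders keep 44 each, adding 352. Group total = 352 + 651.20 = 1003.20.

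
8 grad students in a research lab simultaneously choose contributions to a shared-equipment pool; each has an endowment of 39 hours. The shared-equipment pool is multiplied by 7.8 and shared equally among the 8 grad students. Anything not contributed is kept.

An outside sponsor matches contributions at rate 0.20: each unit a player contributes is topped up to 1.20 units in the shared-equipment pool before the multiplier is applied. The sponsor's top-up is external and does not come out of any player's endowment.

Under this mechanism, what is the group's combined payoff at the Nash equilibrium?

2920.32 hours

The effective private return per unit is now 7.8 × 1.20 / 8 = 1.1700 > 1, so every player's dominant strategy flips to full contribution.
So the Nash equilibrium is full contribution by all 8; the group earns 7.8 × 1.20 × 312 = 2920.32.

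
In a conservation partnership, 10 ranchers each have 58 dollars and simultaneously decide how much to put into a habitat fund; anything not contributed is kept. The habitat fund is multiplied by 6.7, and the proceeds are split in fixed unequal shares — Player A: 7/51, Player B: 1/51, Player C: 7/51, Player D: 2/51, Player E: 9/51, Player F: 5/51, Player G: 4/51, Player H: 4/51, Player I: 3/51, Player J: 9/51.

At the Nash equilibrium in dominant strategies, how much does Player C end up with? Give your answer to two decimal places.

Player j's private return per contributed unit is 6.7 × (j's share). Contributing is weakly dominant for j when that share is at least 1/6.7 = 0.1493, and contributing 0 is dominant otherwise.
Player E and Player J clear that bar, contributing 58 each; the remaining 8 contribute 0. Total contributed: 116.
Player C keeps 58 and receives 6.7 × 116 × 7/51 = 106.67 from the habitat fund, for a payoff of 164.67.

164.67 dollars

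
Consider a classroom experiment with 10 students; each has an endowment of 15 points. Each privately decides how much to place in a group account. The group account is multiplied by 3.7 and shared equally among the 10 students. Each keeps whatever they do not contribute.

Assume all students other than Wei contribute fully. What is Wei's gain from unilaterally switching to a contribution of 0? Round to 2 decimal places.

9.45 points

Switching from a contribution of 15 to 0 lets Wei keep an extra 15 points, but lowers the group account by 15, which costs Wei their own share of that drop: 3.7/10 × 15 = 5.55.
Net gain = 15 − 5.55 = 9.45. The private return per contributed unit (0.3700) is below 1, so free-riding is indeed the best response regardless of what the others do.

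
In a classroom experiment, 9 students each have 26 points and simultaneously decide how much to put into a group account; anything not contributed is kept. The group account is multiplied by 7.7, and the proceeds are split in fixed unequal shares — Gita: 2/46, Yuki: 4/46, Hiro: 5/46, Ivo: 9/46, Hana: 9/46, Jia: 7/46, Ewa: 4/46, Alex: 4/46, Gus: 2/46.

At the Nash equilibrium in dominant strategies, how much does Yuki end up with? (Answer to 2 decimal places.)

78.23 points

Player j's private return per contributed unit is 7.7 × (j's share). Contributing is weakly dominant for j when that share is at least 1/7.7 = 0.1299, and contributing 0 is dominant otherwise.
Ivo, Hana and Jia are above the threshold, contributing 26 each; the remaining 6 contribute 0. Total contributed: 78.
Yuki keeps 26 and receives 7.7 × 78 × 4/46 = 52.23 from the group account, for a payoff of 78.23.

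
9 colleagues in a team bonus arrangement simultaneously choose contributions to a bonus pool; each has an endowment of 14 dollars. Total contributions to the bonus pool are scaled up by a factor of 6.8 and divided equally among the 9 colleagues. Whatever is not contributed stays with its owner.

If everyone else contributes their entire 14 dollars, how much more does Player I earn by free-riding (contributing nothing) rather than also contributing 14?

3.42 dollars

Switching from a contribution of 14 to 0 lets Player I keep an extra 14 dollars, but lowers the bonus pool by 14, which costs Player I their own share of that drop: 6.8/9 × 14 = 10.58.
Net gain = 14 − 10.58 = 3.42. The private return per contributed unit (0.7556) is below 1, so free-riding is indeed the best response regardless of what the others do.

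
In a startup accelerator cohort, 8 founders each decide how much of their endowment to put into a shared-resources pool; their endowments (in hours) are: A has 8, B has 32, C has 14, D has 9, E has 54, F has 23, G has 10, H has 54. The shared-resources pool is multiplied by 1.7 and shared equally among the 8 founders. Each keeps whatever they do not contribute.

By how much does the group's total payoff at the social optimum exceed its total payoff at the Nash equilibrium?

The private return per contributed unit is 1.7/8 = 0.2125 < 1 for every player regardless of endowment, so the Nash equilibrium is zero contribution and the group total is Σ E_j = 8 + 32 + 14 + 9 + 54 + 23 + 10 + 54 = 204.
Each contributed unit returns 1.700 to the group, so the social optimum is full contribution by everyone: group total = 1.700 × 204 = 346.80.
Efficiency loss = (1.700 − 1) × 204 = 142.80.

142.80 hours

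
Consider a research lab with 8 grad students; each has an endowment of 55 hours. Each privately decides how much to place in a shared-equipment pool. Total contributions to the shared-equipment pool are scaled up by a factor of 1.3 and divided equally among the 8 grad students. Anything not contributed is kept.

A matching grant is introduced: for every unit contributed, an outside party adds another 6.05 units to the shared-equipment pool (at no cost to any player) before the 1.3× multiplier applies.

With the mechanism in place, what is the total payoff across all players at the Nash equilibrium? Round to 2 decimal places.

The effective private return per unit is now 1.3 × 7.05 / 8 = 1.1456 > 1, so every player's dominant strategy flips to full contribution.
So the Nash equilibrium is full contribution by all 8; the group earns 1.3 × 7.05 × 440 = 4032.60.

4032.60 hours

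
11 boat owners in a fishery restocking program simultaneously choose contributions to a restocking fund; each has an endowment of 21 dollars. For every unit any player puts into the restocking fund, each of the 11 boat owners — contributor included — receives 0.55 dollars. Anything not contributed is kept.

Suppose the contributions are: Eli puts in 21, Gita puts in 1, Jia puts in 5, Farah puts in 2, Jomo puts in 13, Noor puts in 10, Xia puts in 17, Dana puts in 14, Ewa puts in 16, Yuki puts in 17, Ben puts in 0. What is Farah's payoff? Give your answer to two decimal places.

Total contributed: 21 + 1 + 5 + 2 + 13 + 10 + 17 + 14 + 16 + 17 + 0 = 116.
Each receives 0.55 × 116 = 63.80 from the restocking fund.
Farah keeps 21 − 2 = 19, so Farah's payoff is 19 + 63.80 = 82.80.

82.80 dollars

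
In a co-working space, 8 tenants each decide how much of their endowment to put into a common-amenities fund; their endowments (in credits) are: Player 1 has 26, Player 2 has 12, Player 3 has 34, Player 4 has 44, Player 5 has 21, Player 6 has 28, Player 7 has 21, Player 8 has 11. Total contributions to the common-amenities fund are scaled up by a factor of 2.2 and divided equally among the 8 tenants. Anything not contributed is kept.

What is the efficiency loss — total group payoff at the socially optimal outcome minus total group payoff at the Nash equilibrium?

236.40 credits

The private return per contributed unit is 2.2/8 = 0.2750 < 1 for every player regardless of endowment, so the Nash equilibrium is zero contribution and the group total is Σ E_j = 26 + 12 + 34 + 44 + 21 + 28 + 21 + 11 = 197.
Each contributed unit returns 2.200 to the group, so the social optimum is full contribution by everyone: group total = 2.200 × 197 = 433.40.
Efficiency loss = (2.200 − 1) × 197 = 236.40.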